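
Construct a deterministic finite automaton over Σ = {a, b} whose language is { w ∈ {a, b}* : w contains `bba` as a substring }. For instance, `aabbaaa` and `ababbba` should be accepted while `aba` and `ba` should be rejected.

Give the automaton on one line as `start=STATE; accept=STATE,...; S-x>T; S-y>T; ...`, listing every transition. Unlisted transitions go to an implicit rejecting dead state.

States s0..s2 record the length of the longest prefix of `bba` that matches the current input suffix. Reaching s3 means `bba` has been seen, and we stay there forever. Accept from s3.
With 4 states:
        a   b  
>  s0   s0  s1 
   s1   s0  s2 
   s2   s3  s2 
 * s3   s3  s3 
(> = start, * = accepting)

start=s0; accept=s3; s0-a>s0; s0-b>s1; s1-a>s0; s1-b>s2; s2-a>s3; s2-b>s2; s3-a>s3; s3-b>s3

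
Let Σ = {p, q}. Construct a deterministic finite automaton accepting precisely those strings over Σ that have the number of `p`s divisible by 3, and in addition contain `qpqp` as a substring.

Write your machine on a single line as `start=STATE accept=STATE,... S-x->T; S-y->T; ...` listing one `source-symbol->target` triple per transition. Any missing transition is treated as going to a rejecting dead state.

Build one automaton per condition and run them in lockstep. One (3 states) tracks the count of `p`s modulo 3; the other (5 states) tracks whether and how much of `qpqp` has been seen. Each combined state is a pair, one component from each; accept when both components accept.
With 15 states:
          p    q  
>  S0     S1   S2 
   S1     S3   S4 
   S2     S5   S2 
   S3     S0   S6 
   S4     S7   S4 
   S5     S3   S8 
   S6     S9   S6 
   S7     S0  S10 
   S8    S11   S4 
   S9     S1  S12 
   S10   S13   S6 
   S11   S13  S11 
   S12   S14   S2 
 * S13   S14  S13 
   S14   S11  S14 
(> = start, * = accepting)

start=S0; accept=S13; S0-p->S1; S0-q->S2; S1-p->S3; S1-q->S4; S2-p->S5; S2-q->S2; S3-p->S0; S3-q->S6; S4-p->S7; S4-q->S4; S5-p->S3; S5-q->S8; S6-p->S9; S6-q->S6; S7-p->S0; S7-q->S10; S8-p->S11; S8-q->S4; S9-p->S1; S9-q->S12; S10-p->S13; S10-q->S6; S11-p->S13; S11-q->S11; S12-p->S14; S12-q->S2; S13-p->S14; S13-q->S13; S14-p->S11; S14-q->S14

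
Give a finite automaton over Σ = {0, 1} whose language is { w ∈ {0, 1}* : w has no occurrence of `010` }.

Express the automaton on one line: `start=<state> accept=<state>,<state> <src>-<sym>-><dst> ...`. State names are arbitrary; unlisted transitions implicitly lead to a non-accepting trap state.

start=q0 accept=q0,q1,q2 q0-0->q1 q0-1->q0 q1-0->q1 q1-1->q2 q2-0->q3 q2-1->q0 q3-0->q3 q3-1->q3

This is the complement of 'contains `010`'. Use the same substring-matching states — q0 through q3 holding how much of `010` has just been matched — but flip the accepting set: everything except the trap q3 accepts.
A 4-state machine:
        0   1  
>* q0   q1  q0 
 * q1   q1  q2 
 * q2   q3  q0 
   q3   q3  q3 
(> = start, * = accepting)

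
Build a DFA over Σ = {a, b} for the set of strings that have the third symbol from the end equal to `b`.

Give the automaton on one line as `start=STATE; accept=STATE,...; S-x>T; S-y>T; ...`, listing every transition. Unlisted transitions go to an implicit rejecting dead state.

A DFA must remember the last 3 symbols (since which symbol is third-to-last isn't known until the input ends). Use one state per possible window of the last ≤3 symbols; accept from those whose window starts with `b`.
          a    b  
>  S0     S1   S2 
   S1     S3   S4 
   S2     S5   S6 
   S3     S7   S8 
   S4     S9  S10 
   S5    S11  S12 
   S6    S13  S14 
   S7     S7   S8 
   S8     S9  S10 
   S9    S11  S12 
   S10   S13  S14 
 * S11    S7   S8 
 * S12    S9  S10 
 * S13   S11  S12 
 * S14   S13  S14 
(> = start, * = accepting)

start=S0; accept=S11,S12,S13,S14; S0-a>S1; S0-b>S2; S1-a>S3; S1-b>S4; S2-a>S5; S2-b>S6; S3-a>S7; S3-b>S8; S4-a>S9; S4-b>S10; S5-a>S11; S5-b>S12; S6-a>S13; S6-b>S14; S7-a>S7; S7-b>S8; S8-a>S9; S8-b>S10; S9-a>S11; S9-b>S12; S10-a>S13; S10-b>S14; S11-a>S7; S11-b>S8; S12-a>S9; S12-b>S10; S13-a>S11; S13-b>S12; S14-a>S13; S14-b>S14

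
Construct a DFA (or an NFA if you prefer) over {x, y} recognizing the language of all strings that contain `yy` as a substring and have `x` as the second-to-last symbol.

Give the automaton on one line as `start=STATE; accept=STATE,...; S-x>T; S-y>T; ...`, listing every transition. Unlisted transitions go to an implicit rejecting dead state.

start=q0; accept=q8,q9; q0-x>q1; q0-y>q2; q1-x>q3; q1-y>q4; q2-x>q5; q2-y>q6; q3-x>q3; q3-y>q4; q4-x>q5; q4-y>q6; q5-x>q3; q5-y>q4; q6-x>q7; q6-y>q6; q7-x>q8; q7-y>q9; q8-x>q8; q8-y>q9; q9-x>q7; q9-y>q6

Run two small machines in parallel and take their product. The first has 3 states tracking whether and how much of `yy` has been seen; the second has 7 states tracking the last 2 symbols read. A product state is a pair (one from each), accepting exactly when both do.
        x   y  
>  q0   q1  q2 
   q1   q3  q4 
   q2   q5  q6 
   q3   q3  q4 
   q4   q5  q6 
   q5   q3  q4 
   q6   q7  q6 
   q7   q8  q9 
 * q8   q8  q9 
 * q9   q7  q6 
(> = start, * = accepting)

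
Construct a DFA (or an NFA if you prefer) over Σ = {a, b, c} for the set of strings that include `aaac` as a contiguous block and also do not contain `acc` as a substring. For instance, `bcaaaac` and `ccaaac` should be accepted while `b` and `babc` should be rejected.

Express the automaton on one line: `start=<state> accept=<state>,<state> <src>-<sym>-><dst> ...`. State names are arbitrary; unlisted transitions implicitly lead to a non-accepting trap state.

start=q0 accept=q6,q7,q8 q0-a->q1 q0-b->q0 q0-c->q0 q1-a->q2 q1-b->q0 q1-c->q3 q2-a->q4 q2-b->q0 q2-c->q3 q3-a->q1 q3-b->q0 q3-c->q5 q4-a->q4 q4-b->q0 q4-c->q6 q5-a->q5 q5-b->q5 q5-c->q5 q6-a->q7 q6-b->q8 q6-c->q5 q7-a->q7 q7-b->q8 q7-c->q6 q8-a->q7 q8-b->q8 q8-c->q8

Build one automaton per condition and run them in lockstep. The first has 5 states tracking whether and how much of `aaac` has been seen; the second has 4 states tracking partial matches of the forbidden pattern `acc`. A product state is a pair (one from each), accepting exactly when both do. After merging equivalent states the machine shrinks.
A 9-state machine:
        a   b   c  
>  q0   q1  q0  q0 
   q1   q2  q0  q3 
   q2   q4  q0  q3 
   q3   q1  q0  q5 
   q4   q4  q0  q6 
   q5   q5  q5  q5 
 * q6   q7  q8  q5 
 * q7   q7  q8  q6 
 * q8   q7  q8  q8 
(> = start, * = accepting)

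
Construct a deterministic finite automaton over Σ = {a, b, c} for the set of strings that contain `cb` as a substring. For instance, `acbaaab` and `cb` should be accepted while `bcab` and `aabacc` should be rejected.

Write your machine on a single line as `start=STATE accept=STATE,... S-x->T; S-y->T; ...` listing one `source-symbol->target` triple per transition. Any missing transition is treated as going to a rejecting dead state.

Track how much of `cb` has been matched so far: state S0 is no progress, S2 is the absorbing accept state reached once `cb` has occurred. Intermediate states record partial matches; on a mismatch, fall back to the longest reusable overlap.
        a   b   c  
>  S0   S0  S0  S1 
   S1   S0  S2  S1 
 * S2   S2  S2  S2 
(> = start, * = accepting)

start=S0; accept=S2; S0-a->S0; S0-b->S0; S0-c->S1; S1-a->S0; S1-b->S2; S1-c->S1; S2-a->S2; S2-b->S2; S2-c->S2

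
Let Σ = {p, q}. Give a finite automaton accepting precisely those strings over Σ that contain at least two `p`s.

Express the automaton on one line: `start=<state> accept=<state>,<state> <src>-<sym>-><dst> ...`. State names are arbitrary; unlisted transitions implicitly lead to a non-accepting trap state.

start=s0 accept=s2,s3 s0-p->s1 s0-q->s0 s1-p->s2 s1-q->s1 s2-p->s3 s2-q->s2 s3-p->s3 s3-q->s3

Only the number of `p`s matters, and only up to 3. Make a chain s0 → s1 → s2 → s3 advanced by each `p` (with s3 absorbing); every other symbol self-loops. The accepting set is {s2, s3}.
A 4-state machine:
        p   q  
>  s0   s1  s0 
   s1   s2  s1 
 * s2   s3  s2 
 * s3   s3  s3 
(> = start, * = accepting)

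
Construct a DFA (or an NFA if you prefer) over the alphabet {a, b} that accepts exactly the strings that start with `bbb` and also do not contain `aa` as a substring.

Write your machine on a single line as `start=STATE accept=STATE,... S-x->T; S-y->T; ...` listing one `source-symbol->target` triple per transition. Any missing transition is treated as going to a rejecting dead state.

start=S0; accept=S6,S7; S0-a->S1; S0-b->S2; S1-a->S3; S1-b->S4; S2-a->S1; S2-b->S5; S3-a->S3; S3-b->S3; S4-a->S1; S4-b->S4; S5-a->S1; S5-b->S6; S6-a->S7; S6-b->S6; S7-a->S8; S7-b->S6; S8-a->S8; S8-b->S8

Handle the two conditions separately and then intersect. One (5 states) tracks whether the input so far still matches the prefix `bbb`; the other (3 states) tracks partial matches of the forbidden pattern `aa`. Each combined state is a pair, one component from each; accept when both components accept.
9 states suffice.
        a   b  
>  S0   S1  S2 
   S1   S3  S4 
   S2   S1  S5 
   S3   S3  S3 
   S4   S1  S4 
   S5   S1  S6 
 * S6   S7  S6 
 * S7   S8  S6 
   S8   S8  S8 
(> = start, * = accepting)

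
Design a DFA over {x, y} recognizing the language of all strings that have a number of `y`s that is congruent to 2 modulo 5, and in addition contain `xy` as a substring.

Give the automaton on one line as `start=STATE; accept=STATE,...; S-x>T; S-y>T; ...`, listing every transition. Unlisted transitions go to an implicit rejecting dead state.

start=A; accept=F; A-x>B; A-y>C; B-x>B; B-y>D; C-x>D; C-y>E; D-x>D; D-y>F; E-x>G; E-y>H; F-x>F; F-y>I; G-x>G; G-y>I; H-x>I; H-y>J; I-x>I; I-y>K; J-x>K; J-y>A; K-x>K; K-y>B

Run two small machines in parallel and take their product. One (5 states) tracks the count of `y`s modulo 5; the other (3 states) tracks whether and how much of `xy` has been seen. Each combined state is a pair, one component from each; accept when both components accept. Equivalent product states are then merged.
An 11-state machine:
       x  y 
>  A   B  C 
   B   B  D 
   C   D  E 
   D   D  F 
   E   G  H 
 * F   F  I 
   G   G  I 
   H   I  J 
   I   I  K 
   J   K  A 
   K   K  B 
(> = start, * = accepting)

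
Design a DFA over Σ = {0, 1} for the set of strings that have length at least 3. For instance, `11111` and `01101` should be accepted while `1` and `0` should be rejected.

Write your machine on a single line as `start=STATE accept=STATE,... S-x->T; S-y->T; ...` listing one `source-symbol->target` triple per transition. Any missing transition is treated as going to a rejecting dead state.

start=A; accept=D,E; A-0->B; A-1->B; B-0->C; B-1->C; C-0->D; C-1->D; D-0->E; D-1->E; E-0->E; E-1->E

Count input length up to 4: every symbol moves from A toward E, which means 'more than 3' and absorbs. Accept from {D, E}.
       0  1 
>  A   B  B 
   B   C  C 
   C   D  D 
 * D   E  E 
 * E   E  E 
(> = start, * = accepting)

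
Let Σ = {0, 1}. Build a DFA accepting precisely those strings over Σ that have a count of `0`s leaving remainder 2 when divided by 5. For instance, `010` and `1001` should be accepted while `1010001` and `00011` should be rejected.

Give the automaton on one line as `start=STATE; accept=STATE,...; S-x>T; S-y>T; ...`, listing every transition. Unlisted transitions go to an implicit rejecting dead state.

Keep the running count of `0`s modulo 5: each `0` advances along the cycle q0 → q1 → q2 → q3 → q4 → q0 while other symbols loop. Accept at q2.
A 5-state machine:
        0   1  
>  q0   q1  q0 
   q1   q2  q1 
 * q2   q3  q2 
   q3   q4  q3 
   q4   q0  q4 
(> = start, * = accepting)

start=q0; accept=q2; q0-0>q1; q0-1>q0; q1-0>q2; q1-1>q1; q2-0>q3; q2-1>q2; q3-0>q4; q3-1>q3; q4-0>q0; q4-1>q4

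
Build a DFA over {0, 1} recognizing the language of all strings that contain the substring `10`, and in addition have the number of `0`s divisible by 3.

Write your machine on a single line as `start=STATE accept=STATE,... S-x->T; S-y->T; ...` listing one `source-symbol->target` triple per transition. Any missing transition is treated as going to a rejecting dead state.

start=q0; accept=q8; q0-0->q1; q0-1->q2; q1-0->q3; q1-1->q4; q2-0->q5; q2-1->q2; q3-0->q0; q3-1->q6; q4-0->q7; q4-1->q4; q5-0->q7; q5-1->q5; q6-0->q8; q6-1->q6; q7-0->q8; q7-1->q7; q8-0->q5; q8-1->q8

Run two small machines in parallel and take their product. One (3 states) tracks whether and how much of `10` has been seen; the other (3 states) tracks the count of `0`s modulo 3. Each combined state is a pair, one component from each; accept when both components accept.
With 9 states:
        0   1  
>  q0   q1  q2 
   q1   q3  q4 
   q2   q5  q2 
   q3   q0  q6 
   q4   q7  q4 
   q5   q7  q5 
   q6   q8  q6 
   q7   q8  q7 
 * q8   q5  q8 
(> = start, * = accepting)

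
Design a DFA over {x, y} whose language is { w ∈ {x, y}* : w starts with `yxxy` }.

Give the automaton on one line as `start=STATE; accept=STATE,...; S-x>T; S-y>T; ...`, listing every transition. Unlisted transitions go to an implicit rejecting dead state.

Walk along `yxxy` while the input agrees: from S0 take `y` to S1, and so on. Any deviation drops to the rejecting sink S5. Once S4 is reached the prefix is confirmed and every continuation is accepted.
        x   y  
>  S0   S5  S1 
   S1   S2  S5 
   S2   S3  S5 
   S3   S5  S4 
 * S4   S4  S4 
   S5   S5  S5 
(> = start, * = accepting)

start=S0; accept=S4; S0-x>S5; S0-y>S1; S1-x>S2; S1-y>S5; S2-x>S3; S2-y>S5; S3-x>S5; S3-y>S4; S4-x>S4; S4-y>S4; S5-x>S5; S5-y>S5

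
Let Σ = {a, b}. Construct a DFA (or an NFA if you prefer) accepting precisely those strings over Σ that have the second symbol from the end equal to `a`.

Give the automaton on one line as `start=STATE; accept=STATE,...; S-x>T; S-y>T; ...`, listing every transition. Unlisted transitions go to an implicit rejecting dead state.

start=q0; accept=q3,q4; q0-a>q1; q0-b>q2; q1-a>q3; q1-b>q4; q2-a>q5; q2-b>q6; q3-a>q3; q3-b>q4; q4-a>q5; q4-b>q6; q5-a>q3; q5-b>q4; q6-a>q5; q6-b>q6

Because acceptance depends on a position counted from the end, the machine has to buffer the most recent 2 symbols. Make each state the string of the last up-to-2 symbols read; on input `x` shift the window left and append `x`. Accept when the buffered window has length 2 and begins with `a`.
With 7 states:
        a   b  
>  q0   q1  q2 
   q1   q3  q4 
   q2   q5  q6 
 * q3   q3  q4 
 * q4   q5  q6 
   q5   q3  q4 
   q6   q5  q6 
(> = start, * = accepting)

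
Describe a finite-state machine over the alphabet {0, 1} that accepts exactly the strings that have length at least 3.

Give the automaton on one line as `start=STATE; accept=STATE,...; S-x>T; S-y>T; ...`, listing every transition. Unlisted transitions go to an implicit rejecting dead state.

start=q0; accept=q3,q4; q0-0>q1; q0-1>q1; q1-0>q2; q1-1>q2; q2-0>q3; q2-1>q3; q3-0>q4; q3-1>q4; q4-0>q4; q4-1>q4

Count input length up to 4: every symbol moves from q0 toward q4, which means 'more than 3' and absorbs. Accept from {q3, q4}.
A 5-state machine:
        0   1  
>  q0   q1  q1 
   q1   q2  q2 
   q2   q3  q3 
 * q3   q4  q4 
 * q4   q4  q4 
(> = start, * = accepting)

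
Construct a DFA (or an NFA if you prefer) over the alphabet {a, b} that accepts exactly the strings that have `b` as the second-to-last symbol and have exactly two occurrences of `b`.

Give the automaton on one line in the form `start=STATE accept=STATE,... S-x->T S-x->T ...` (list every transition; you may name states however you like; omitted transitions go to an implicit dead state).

start=q0 accept=q3,q5 q0-a->q0 q0-b->q1 q1-a->q2 q1-b->q3 q2-a->q2 q2-b->q4 q3-a->q5 q3-b->q6 q4-a->q5 q4-b->q6 q5-a->q6 q5-b->q6 q6-a->q6 q6-b->q6

Build one automaton per condition and run them in lockstep. One (7 states) tracks the last 2 symbols read; the other (4 states) tracks the count of `b`s, saturating at 3. Each combined state is a pair, one component from each; accept when both components accept. After merging equivalent states the machine shrinks.
        a   b  
>  q0   q0  q1 
   q1   q2  q3 
   q2   q2  q4 
 * q3   q5  q6 
   q4   q5  q6 
 * q5   q6  q6 
   q6   q6  q6 
(> = start, * = accepting)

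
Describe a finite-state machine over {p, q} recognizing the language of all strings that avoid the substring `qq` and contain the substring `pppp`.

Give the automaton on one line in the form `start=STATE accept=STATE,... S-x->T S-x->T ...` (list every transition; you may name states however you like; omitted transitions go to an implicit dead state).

Build one automaton per condition and run them in lockstep. One (3 states) tracks partial matches of the forbidden pattern `qq`; the other (5 states) tracks whether and how much of `pppp` has been seen. Each combined state is a pair, one component from each; accept when both components accept.
With 12 states:
          p    q  
>  s0     s1   s2 
   s1     s3   s2 
   s2     s1   s4 
   s3     s5   s2 
   s4     s6   s4 
   s5     s7   s2 
   s6     s8   s4 
 * s7     s7   s9 
   s8    s10   s4 
 * s9     s7  s11 
   s10   s11   s4 
   s11   s11  s11 
(> = start, * = accepting)

start=s0 accept=s7,s9 s0-p->s1 s0-q->s2 s1-p->s3 s1-q->s2 s2-p->s1 s2-q->s4 s3-p->s5 s3-q->s2 s4-p->s6 s4-q->s4 s5-p->s7 s5-q->s2 s6-p->s8 s6-q->s4 s7-p->s7 s7-q->s9 s8-p->s10 s8-q->s4 s9-p->s7 s9-q->s11 s10-p->s11 s10-q->s4 s11-p->s11 s11-q->s11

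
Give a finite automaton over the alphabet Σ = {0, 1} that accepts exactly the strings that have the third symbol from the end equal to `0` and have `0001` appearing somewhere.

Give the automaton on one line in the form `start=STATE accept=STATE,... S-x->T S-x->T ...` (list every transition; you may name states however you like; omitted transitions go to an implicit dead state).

Run two small machines in parallel and take their product. One (15 states) tracks the last 3 symbols read; the other (5 states) tracks whether and how much of `0001` has been seen. Each combined state is a pair, one component from each; accept when both components accept.
          0    1  
>  s0     s1   s2 
   s1     s3   s4 
   s2     s5   s6 
   s3     s7   s8 
   s4     s9  s10 
   s5    s11  s12 
   s6    s13  s14 
   s7     s7  s15 
   s8     s9  s10 
   s9    s11  s12 
   s10   s13  s14 
   s11    s7   s8 
   s12    s9  s10 
   s13   s11  s12 
   s14   s13  s14 
 * s15   s16  s17 
 * s16   s18  s19 
 * s17   s20  s21 
   s18   s22  s15 
   s19   s16  s17 
   s20   s18  s19 
   s21   s20  s21 
 * s22   s22  s15 
(> = start, * = accepting)

start=s0 accept=s15,s16,s17,s22 s0-0->s1 s0-1->s2 s1-0->s3 s1-1->s4 s2-0->s5 s2-1->s6 s3-0->s7 s3-1->s8 s4-0->s9 s4-1->s10 s5-0->s11 s5-1->s12 s6-0->s13 s6-1->s14 s7-0->s7 s7-1->s15 s8-0->s9 s8-1->s10 s9-0->s11 s9-1->s12 s10-0->s13 s10-1->s14 s11-0->s7 s11-1->s8 s12-0->s9 s12-1->s10 s13-0->s11 s13-1->s12 s14-0->s13 s14-1->s14 s15-0->s16 s15-1->s17 s16-0->s18 s16-1->s19 s17-0->s20 s17-1->s21 s18-0->s22 s18-1->s15 s19-0->s16 s19-1->s17 s20-0->s18 s20-1->s19 s21-0->s20 s21-1->s21 s22-0->s22 s22-1->s15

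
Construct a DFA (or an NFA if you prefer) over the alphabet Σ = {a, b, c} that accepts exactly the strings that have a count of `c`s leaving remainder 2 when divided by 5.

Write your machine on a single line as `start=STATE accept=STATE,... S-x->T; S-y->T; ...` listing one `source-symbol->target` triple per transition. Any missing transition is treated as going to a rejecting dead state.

start=S0; accept=S2; S0-a->S0; S0-b->S0; S0-c->S1; S1-a->S1; S1-b->S1; S1-c->S2; S2-a->S2; S2-b->S2; S2-c->S3; S3-a->S3; S3-b->S3; S3-c->S4; S4-a->S4; S4-b->S4; S4-c->S0

The only thing that matters is how many `c`s have appeared, reduced mod 5. Use one state per residue: S0 for 0, …, S4 for 4. Reading `c` moves to the next residue; anything else stays put. S2 is accepting.
With 5 states:
        a   b   c  
>  S0   S0  S0  S1 
   S1   S1  S1  S2 
 * S2   S2  S2  S3 
   S3   S3  S3  S4 
   S4   S4  S4  S0 
(> = start, * = accepting)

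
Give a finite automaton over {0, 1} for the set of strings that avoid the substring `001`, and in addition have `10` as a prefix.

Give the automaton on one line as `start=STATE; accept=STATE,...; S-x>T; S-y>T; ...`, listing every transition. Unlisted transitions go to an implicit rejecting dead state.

start=s0; accept=s5,s7,s8; s0-0>s1; s0-1>s2; s1-0>s3; s1-1>s4; s2-0>s5; s2-1>s4; s3-0>s3; s3-1>s6; s4-0>s1; s4-1>s4; s5-0>s7; s5-1>s8; s6-0>s6; s6-1>s6; s7-0>s7; s7-1>s9; s8-0>s5; s8-1>s8; s9-0>s9; s9-1>s9

Build one automaton per condition and run them in lockstep. One (4 states) tracks partial matches of the forbidden pattern `001`; the other (4 states) tracks whether the input so far still matches the prefix `10`. Each combined state is a pair, one component from each; accept when both components accept.
        0   1  
>  s0   s1  s2 
   s1   s3  s4 
   s2   s5  s4 
   s3   s3  s6 
   s4   s1  s4 
 * s5   s7  s8 
   s6   s6  s6 
 * s7   s7  s9 
 * s8   s5  s8 
   s9   s9  s9 
(> = start, * = accepting)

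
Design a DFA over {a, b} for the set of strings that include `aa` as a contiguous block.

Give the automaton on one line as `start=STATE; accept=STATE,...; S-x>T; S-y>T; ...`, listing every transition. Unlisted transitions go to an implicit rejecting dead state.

start=s0; accept=s2; s0-a>s1; s0-b>s0; s1-a>s2; s1-b>s0; s2-a>s2; s2-b>s2

Track how much of `aa` has been matched so far: state s0 is no progress, s2 is the absorbing accept state reached once `aa` has occurred. Intermediate states record partial matches; on a mismatch, fall back to the longest reusable overlap.
With 3 states:
        a   b  
>  s0   s1  s0 
   s1   s2  s0 
 * s2   s2  s2 
(> = start, * = accepting)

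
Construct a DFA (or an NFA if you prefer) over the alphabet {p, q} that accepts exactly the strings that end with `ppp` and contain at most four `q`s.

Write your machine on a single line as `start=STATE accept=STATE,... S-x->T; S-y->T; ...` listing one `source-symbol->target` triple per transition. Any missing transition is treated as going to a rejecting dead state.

Run two small machines in parallel and take their product. One (4 states) tracks how much of the suffix `ppp` has currently been matched; the other (6 states) tracks the count of `q`s, saturating at 5. Each combined state is a pair, one component from each; accept when both components accept. After merging equivalent states the machine shrinks.
21 states suffice.
       p  q 
>  A   B  C 
   B   D  C 
   C   E  F 
   D   G  C 
   E   H  F 
   F   I  J 
 * G   G  C 
   H   K  F 
   I   L  J 
   J   M  N 
 * K   K  F 
   L   O  J 
   M   P  N 
   N   Q  R 
 * O   O  J 
   P   S  N 
   Q   T  R 
   R   R  R 
 * S   S  N 
   T   U  R 
 * U   U  R 
(> = start, * = accepting)

start=A; accept=G,K,O,S,U; A-p->B; A-q->C; B-p->D; B-q->C; C-p->E; C-q->F; D-p->G; D-q->C; E-p->H; E-q->F; F-p->I; F-q->J; G-p->G; G-q->C; H-p->K; H-q->F; I-p->L; I-q->J; J-p->M; J-q->N; K-p->K; K-q->F; L-p->O; L-q->J; M-p->P; M-q->N; N-p->Q; N-q->R; O-p->O; O-q->J; P-p->S; P-q->N; Q-p->T; Q-q->R; R-p->R; R-q->R; S-p->S; S-q->N; T-p->U; T-q->R; U-p->U; U-q->R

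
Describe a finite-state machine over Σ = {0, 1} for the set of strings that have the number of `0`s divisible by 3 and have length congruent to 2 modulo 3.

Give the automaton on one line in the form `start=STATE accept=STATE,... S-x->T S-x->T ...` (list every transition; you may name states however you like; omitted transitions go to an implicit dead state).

Handle the two conditions separately and then intersect. One (3 states) tracks the count of `0`s modulo 3; the other (3 states) tracks the input length modulo 3. Each combined state is a pair, one component from each; accept when both components accept.
A 9-state machine:
        0   1  
>  q0   q1  q2 
   q1   q3  q4 
   q2   q4  q5 
   q3   q0  q6 
   q4   q6  q7 
 * q5   q7  q0 
   q6   q2  q8 
   q7   q8  q1 
   q8   q5  q3 
(> = start, * = accepting)

start=q0 accept=q5 q0-0->q1 q0-1->q2 q1-0->q3 q1-1->q4 q2-0->q4 q2-1->q5 q3-0->q0 q3-1->q6 q4-0->q6 q4-1->q7 q5-0->q7 q5-1->q0 q6-0->q2 q6-1->q8 q7-0->q8 q7-1->q1 q8-0->q5 q8-1->q3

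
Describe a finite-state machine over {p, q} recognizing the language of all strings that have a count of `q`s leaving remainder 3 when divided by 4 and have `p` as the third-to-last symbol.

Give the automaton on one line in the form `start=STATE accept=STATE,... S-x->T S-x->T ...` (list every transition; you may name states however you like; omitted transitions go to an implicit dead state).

Build one automaton per condition and run them in lockstep. One (4 states) tracks the count of `q`s modulo 4; the other (15 states) tracks the last 3 symbols read. Each combined state is a pair, one component from each; accept when both components accept. After merging equivalent states the machine shrinks.
A 15-state machine:
       p  q 
>  A   A  B 
   B   C  D 
   C   C  E 
   D   F  G 
   E   F  H 
   F   I  J 
   G   K  A 
 * H   K  A 
   I   I  L 
   J   M  A 
   K   N  A 
 * L   M  A 
 * M   N  A 
   N   O  A 
 * O   O  A 
(> = start, * = accepting)

start=A accept=H,L,M,O A-p->A A-q->B B-p->C B-q->D C-p->C C-q->E D-p->F D-q->G E-p->F E-q->H F-p->I F-q->J G-p->K G-q->A H-p->K H-q->A I-p->I I-q->L J-p->M J-q->A K-p->N K-q->A L-p->M L-q->A M-p->N M-q->A N-p->O N-q->A O-p->O O-q->A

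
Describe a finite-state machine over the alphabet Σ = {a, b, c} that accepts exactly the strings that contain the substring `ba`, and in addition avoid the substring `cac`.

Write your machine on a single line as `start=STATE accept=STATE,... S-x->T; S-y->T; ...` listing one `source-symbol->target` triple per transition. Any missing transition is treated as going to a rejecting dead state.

start=S0; accept=S3,S5,S7; S0-a->S0; S0-b->S1; S0-c->S2; S1-a->S3; S1-b->S1; S1-c->S2; S2-a->S4; S2-b->S1; S2-c->S2; S3-a->S3; S3-b->S3; S3-c->S5; S4-a->S0; S4-b->S1; S4-c->S6; S5-a->S7; S5-b->S3; S5-c->S5; S6-a->S6; S6-b->S6; S6-c->S6; S7-a->S3; S7-b->S3; S7-c->S6

Build one automaton per condition and run them in lockstep. The first has 3 states tracking whether and how much of `ba` has been seen; the second has 4 states tracking partial matches of the forbidden pattern `cac`. A product state is a pair (one from each), accepting exactly when both do. After merging equivalent states the machine shrinks.
8 states suffice.
        a   b   c  
>  S0   S0  S1  S2 
   S1   S3  S1  S2 
   S2   S4  S1  S2 
 * S3   S3  S3  S5 
   S4   S0  S1  S6 
 * S5   S7  S3  S5 
   S6   S6  S6  S6 
 * S7   S3  S3  S6 
(> = start, * = accepting)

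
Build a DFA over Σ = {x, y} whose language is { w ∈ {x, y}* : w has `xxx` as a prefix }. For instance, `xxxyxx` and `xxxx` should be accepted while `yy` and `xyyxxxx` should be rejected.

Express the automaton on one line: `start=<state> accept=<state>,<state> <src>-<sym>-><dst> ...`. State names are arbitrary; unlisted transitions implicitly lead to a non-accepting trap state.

Check the first 3 symbols one by one: q0 through q2 record how many have matched `xxx` so far; any wrong symbol goes to the dead state q4. After all 3 match we enter the accepting sink q3.
A 5-state machine:
        x   y  
>  q0   q1  q4 
   q1   q2  q4 
   q2   q3  q4 
 * q3   q3  q3 
   q4   q4  q4 
(> = start, * = accepting)

start=q0 accept=q3 q0-x->q1 q0-y->q4 q1-x->q2 q1-y->q4 q2-x->q3 q2-y->q4 q3-x->q3 q3-y->q3 q4-x->q4 q4-y->q4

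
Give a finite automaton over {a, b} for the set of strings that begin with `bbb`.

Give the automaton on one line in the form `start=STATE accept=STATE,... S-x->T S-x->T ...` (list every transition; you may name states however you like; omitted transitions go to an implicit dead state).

Check the first 3 symbols one by one: q0 through q2 record how many have matched `bbb` so far; any wrong symbol goes to the dead state q4. After all 3 match we enter the accepting sink q3.
A 5-state machine:
        a   b  
>  q0   q4  q1 
   q1   q4  q2 
   q2   q4  q3 
 * q3   q3  q3 
   q4   q4  q4 
(> = start, * = accepting)

start=q0 accept=q3 q0-a->q4 q0-b->q1 q1-a->q4 q1-b->q2 q2-a->q4 q2-b->q3 q3-a->q3 q3-b->q3 q4-a->q4 q4-b->q4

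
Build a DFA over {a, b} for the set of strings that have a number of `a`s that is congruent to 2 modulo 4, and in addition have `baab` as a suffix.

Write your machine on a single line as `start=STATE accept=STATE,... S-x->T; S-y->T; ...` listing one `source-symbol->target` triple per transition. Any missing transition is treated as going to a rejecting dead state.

Handle the two conditions separately and then intersect. One (4 states) tracks the count of `a`s modulo 4; the other (5 states) tracks how much of the suffix `baab` has currently been matched. Each combined state is a pair, one component from each; accept when both components accept. After merging equivalent states the machine shrinks.
An 8-state machine:
        a   b  
>  S0   S1  S2 
   S1   S3  S1 
   S2   S4  S2 
   S3   S5  S3 
   S4   S6  S1 
   S5   S0  S5 
   S6   S5  S7 
 * S7   S5  S3 
(> = start, * = accepting)

start=S0; accept=S7; S0-a->S1; S0-b->S2; S1-a->S3; S1-b->S1; S2-a->S4; S2-b->S2; S3-a->S5; S3-b->S3; S4-a->S6; S4-b->S1; S5-a->S0; S5-b->S5; S6-a->S5; S6-b->S7; S7-a->S5; S7-b->S3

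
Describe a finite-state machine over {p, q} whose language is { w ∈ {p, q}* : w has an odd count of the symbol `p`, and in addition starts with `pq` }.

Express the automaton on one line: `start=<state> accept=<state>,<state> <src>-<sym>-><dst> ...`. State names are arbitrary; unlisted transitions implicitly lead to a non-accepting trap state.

start=S0 accept=S3 S0-p->S1 S0-q->S2 S1-p->S2 S1-q->S3 S2-p->S2 S2-q->S2 S3-p->S4 S3-q->S3 S4-p->S3 S4-q->S4

Run two small machines in parallel and take their product. The first has 2 states tracking the count of `p`s modulo 2; the second has 4 states tracking whether the input so far still matches the prefix `pq`. A product state is a pair (one from each), accepting exactly when both do. After merging equivalent states the machine shrinks.
A 5-state machine:
        p   q  
>  S0   S1  S2 
   S1   S2  S3 
   S2   S2  S2 
 * S3   S4  S3 
   S4   S3  S4 
(> = start, * = accepting)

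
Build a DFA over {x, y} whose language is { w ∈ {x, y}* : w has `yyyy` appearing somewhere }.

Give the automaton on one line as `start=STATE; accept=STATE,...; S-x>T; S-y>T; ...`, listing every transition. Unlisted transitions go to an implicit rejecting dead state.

Track how much of `yyyy` has been matched so far: state S0 is no progress, S4 is the absorbing accept state reached once `yyyy` has occurred. Intermediate states record partial matches; on a mismatch, fall back to the longest reusable overlap.
A 5-state machine:
        x   y  
>  S0   S0  S1 
   S1   S0  S2 
   S2   S0  S3 
   S3   S0  S4 
 * S4   S4  S4 
(> = start, * = accepting)

start=S0; accept=S4; S0-x>S0; S0-y>S1; S1-x>S0; S1-y>S2; S2-x>S0; S2-y>S3; S3-x>S0; S3-y>S4; S4-x>S4; S4-y>S4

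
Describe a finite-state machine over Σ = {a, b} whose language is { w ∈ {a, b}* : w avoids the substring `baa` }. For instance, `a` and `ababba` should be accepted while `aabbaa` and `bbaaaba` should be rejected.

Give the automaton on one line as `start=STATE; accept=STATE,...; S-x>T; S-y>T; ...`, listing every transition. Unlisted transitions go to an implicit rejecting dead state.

This is the complement of 'contains `baa`'. Use the same substring-matching states — S0 through S3 holding how much of `baa` has just been matched — but flip the accepting set: everything except the trap S3 accepts.
        a   b  
>* S0   S0  S1 
 * S1   S2  S1 
 * S2   S3  S1 
   S3   S3  S3 
(> = start, * = accepting)

start=S0; accept=S0,S1,S2; S0-a>S0; S0-b>S1; S1-a>S2; S1-b>S1; S2-a>S3; S2-b>S1; S3-a>S3; S3-b>S3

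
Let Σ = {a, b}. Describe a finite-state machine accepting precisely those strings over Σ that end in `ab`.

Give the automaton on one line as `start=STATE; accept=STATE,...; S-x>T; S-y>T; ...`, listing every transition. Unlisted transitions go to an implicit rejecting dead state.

Remember how much of `ab` the current input suffix matches. State s0 means no match yet; s1 means the last symbol is `a`; s2 means the last 2 symbols are `ab`. Only s2 accepts. On a mismatch, fall back to the longest proper suffix that is still a prefix of `ab`.
A 3-state machine:
        a   b  
>  s0   s1  s0 
   s1   s1  s2 
 * s2   s1  s0 
(> = start, * = accepting)

start=s0; accept=s2; s0-a>s1; s0-b>s0; s1-a>s1; s1-b>s2; s2-a>s1; s2-b>s0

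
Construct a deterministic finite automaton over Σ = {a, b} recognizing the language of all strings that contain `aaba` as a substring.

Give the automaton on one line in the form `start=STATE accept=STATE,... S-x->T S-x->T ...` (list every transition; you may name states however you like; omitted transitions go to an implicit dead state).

start=q0 accept=q4 q0-a->q1 q0-b->q0 q1-a->q2 q1-b->q0 q2-a->q2 q2-b->q3 q3-a->q4 q3-b->q0 q4-a->q4 q4-b->q4

States q0..q3 record the length of the longest prefix of `aaba` that matches the current input suffix. Reaching q4 means `aaba` has been seen, and we stay there forever. Accept from q4.
        a   b  
>  q0   q1  q0 
   q1   q2  q0 
   q2   q2  q3 
   q3   q4  q0 
 * q4   q4  q4 
(> = start, * = accepting)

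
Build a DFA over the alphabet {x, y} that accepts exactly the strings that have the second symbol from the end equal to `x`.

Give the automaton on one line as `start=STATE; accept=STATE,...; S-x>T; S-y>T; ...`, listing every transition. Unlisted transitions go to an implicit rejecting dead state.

start=s0; accept=s3,s4; s0-x>s1; s0-y>s2; s1-x>s3; s1-y>s4; s2-x>s5; s2-y>s6; s3-x>s3; s3-y>s4; s4-x>s5; s4-y>s6; s5-x>s3; s5-y>s4; s6-x>s5; s6-y>s6

A DFA must remember the last 2 symbols (since which symbol is second-to-last isn't known until the input ends). Use one state per possible window of the last ≤2 symbols; accept from those whose window starts with `x`.
A 7-state machine:
        x   y  
>  s0   s1  s2 
   s1   s3  s4 
   s2   s5  s6 
 * s3   s3  s4 
 * s4   s5  s6 
   s5   s3  s4 
   s6   s5  s6 
(> = start, * = accepting)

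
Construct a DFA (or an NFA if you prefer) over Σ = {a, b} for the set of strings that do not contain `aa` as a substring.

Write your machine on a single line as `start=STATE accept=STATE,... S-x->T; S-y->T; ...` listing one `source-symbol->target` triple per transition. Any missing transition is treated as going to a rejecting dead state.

This is the complement of 'contains `aa`'. Use the same substring-matching states — s0 through s2 holding how much of `aa` has just been matched — but flip the accepting set: everything except the trap s2 accepts.
        a   b  
>* s0   s1  s0 
 * s1   s2  s0 
   s2   s2  s2 
(> = start, * = accepting)

start=s0; accept=s0,s1; s0-a->s1; s0-b->s0; s1-a->s2; s1-b->s0; s2-a->s2; s2-b->s2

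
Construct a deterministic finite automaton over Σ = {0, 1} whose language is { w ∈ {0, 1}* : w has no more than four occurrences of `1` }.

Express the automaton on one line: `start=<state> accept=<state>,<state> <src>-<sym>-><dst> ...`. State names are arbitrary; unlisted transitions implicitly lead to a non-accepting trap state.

start=A accept=A,B,C,D,E A-0->A A-1->B B-0->B B-1->C C-0->C C-1->D D-0->D D-1->E E-0->E E-1->F F-0->F F-1->F

Only the number of `1`s matters, and only up to 5. Make a chain A → B → C → D → E → F advanced by each `1` (with F absorbing); every other symbol self-loops. The accepting set is {A, B, C, D, E}.
A 6-state machine:
       0  1 
>* A   A  B 
 * B   B  C 
 * C   C  D 
 * D   D  E 
 * E   E  F 
   F   F  F 
(> = start, * = accepting)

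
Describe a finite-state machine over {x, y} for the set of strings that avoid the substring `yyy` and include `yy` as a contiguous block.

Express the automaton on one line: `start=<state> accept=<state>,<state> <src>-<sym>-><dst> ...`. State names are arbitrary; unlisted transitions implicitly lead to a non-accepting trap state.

start=S0 accept=S2,S3,S5 S0-x->S0 S0-y->S1 S1-x->S0 S1-y->S2 S2-x->S3 S2-y->S4 S3-x->S3 S3-y->S5 S4-x->S4 S4-y->S4 S5-x->S3 S5-y->S2

Handle the two conditions separately and then intersect. One (4 states) tracks partial matches of the forbidden pattern `yyy`; the other (3 states) tracks whether and how much of `yy` has been seen. Each combined state is a pair, one component from each; accept when both components accept.
6 states suffice.
        x   y  
>  S0   S0  S1 
   S1   S0  S2 
 * S2   S3  S4 
 * S3   S3  S5 
   S4   S4  S4 
 * S5   S3  S2 
(> = start, * = accepting)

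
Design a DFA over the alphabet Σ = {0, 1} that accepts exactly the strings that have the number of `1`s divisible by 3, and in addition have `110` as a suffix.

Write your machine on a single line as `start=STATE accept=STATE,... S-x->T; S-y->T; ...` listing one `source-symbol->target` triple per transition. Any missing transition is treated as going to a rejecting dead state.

start=q0; accept=q9; q0-0->q0; q0-1->q1; q1-0->q2; q1-1->q3; q2-0->q2; q2-1->q4; q3-0->q5; q3-1->q6; q4-0->q7; q4-1->q6; q5-0->q7; q5-1->q8; q6-0->q9; q6-1->q10; q7-0->q7; q7-1->q8; q8-0->q0; q8-1->q10; q9-0->q0; q9-1->q1; q10-0->q11; q10-1->q3; q11-0->q2; q11-1->q4

Handle the two conditions separately and then intersect. One (3 states) tracks the count of `1`s modulo 3; the other (4 states) tracks how much of the suffix `110` has currently been matched. Each combined state is a pair, one component from each; accept when both components accept.
With 12 states:
          0    1  
>  q0     q0   q1 
   q1     q2   q3 
   q2     q2   q4 
   q3     q5   q6 
   q4     q7   q6 
   q5     q7   q8 
   q6     q9  q10 
   q7     q7   q8 
   q8     q0  q10 
 * q9     q0   q1 
   q10   q11   q3 
   q11    q2   q4 
(> = start, * = accepting)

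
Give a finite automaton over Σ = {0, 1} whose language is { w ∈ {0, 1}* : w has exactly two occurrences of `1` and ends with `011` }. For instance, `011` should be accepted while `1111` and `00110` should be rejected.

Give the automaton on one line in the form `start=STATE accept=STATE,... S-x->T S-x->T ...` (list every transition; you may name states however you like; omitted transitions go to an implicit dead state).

start=s0 accept=s4 s0-0->s1 s0-1->s2 s1-0->s1 s1-1->s3 s2-0->s2 s2-1->s2 s3-0->s2 s3-1->s4 s4-0->s2 s4-1->s2

Handle the two conditions separately and then intersect. The first has 4 states tracking the count of `1`s, saturating at 3; the second has 4 states tracking how much of the suffix `011` has currently been matched. A product state is a pair (one from each), accepting exactly when both do. After merging equivalent states the machine shrinks.
With 5 states:
        0   1  
>  s0   s1  s2 
   s1   s1  s3 
   s2   s2  s2 
   s3   s2  s4 
 * s4   s2  s2 
(> = start, * = accepting)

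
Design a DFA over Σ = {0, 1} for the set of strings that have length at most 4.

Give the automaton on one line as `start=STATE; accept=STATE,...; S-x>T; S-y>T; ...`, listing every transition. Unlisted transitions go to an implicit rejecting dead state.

start=q0; accept=q0,q1,q2,q3,q4; q0-0>q1; q0-1>q1; q1-0>q2; q1-1>q2; q2-0>q3; q2-1>q3; q3-0>q4; q3-1>q4; q4-0>q5; q4-1>q5; q5-0>q5; q5-1>q5

Count input length up to 5: every symbol moves from q0 toward q5, which means 'more than 4' and absorbs. Accept from {q0, q1, q2, q3, q4}.
        0   1  
>* q0   q1  q1 
 * q1   q2  q2 
 * q2   q3  q3 
 * q3   q4  q4 
 * q4   q5  q5 
   q5   q5  q5 
(> = start, * = accepting)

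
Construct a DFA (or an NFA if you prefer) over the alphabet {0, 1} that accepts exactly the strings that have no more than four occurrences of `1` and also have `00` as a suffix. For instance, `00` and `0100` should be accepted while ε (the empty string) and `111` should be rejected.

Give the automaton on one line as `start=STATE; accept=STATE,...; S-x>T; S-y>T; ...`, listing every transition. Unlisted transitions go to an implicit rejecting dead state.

Run two small machines in parallel and take their product. The first has 6 states tracking the count of `1`s, saturating at 5; the second has 3 states tracking how much of the suffix `00` has currently been matched. A product state is a pair (one from each), accepting exactly when both do. Equivalent product states are then merged.
A 16-state machine:
          0    1  
>  S0     S1   S2 
   S1     S3   S2 
   S2     S4   S5 
 * S3     S3   S2 
   S4     S6   S5 
   S5     S7   S8 
 * S6     S6   S5 
   S7     S9   S8 
   S8    S10  S11 
 * S9     S9   S8 
   S10   S12  S11 
   S11   S13  S14 
 * S12   S12  S11 
   S13   S15  S14 
   S14   S14  S14 
 * S15   S15  S14 
(> = start, * = accepting)

start=S0; accept=S3,S6,S9,S12,S15; S0-0>S1; S0-1>S2; S1-0>S3; S1-1>S2; S2-0>S4; S2-1>S5; S3-0>S3; S3-1>S2; S4-0>S6; S4-1>S5; S5-0>S7; S5-1>S8; S6-0>S6; S6-1>S5; S7-0>S9; S7-1>S8; S8-0>S10; S8-1>S11; S9-0>S9; S9-1>S8; S10-0>S12; S10-1>S11; S11-0>S13; S11-1>S14; S12-0>S12; S12-1>S11; S13-0>S15; S13-1>S14; S14-0>S14; S14-1>S14; S15-0>S15; S15-1>S14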